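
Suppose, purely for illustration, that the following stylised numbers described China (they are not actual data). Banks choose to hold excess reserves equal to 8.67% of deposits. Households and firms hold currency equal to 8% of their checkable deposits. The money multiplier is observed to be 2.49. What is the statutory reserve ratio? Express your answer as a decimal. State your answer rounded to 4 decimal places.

Using m = 2.49. Since m = (1 + c)/(c + rr + e), the denominator satisfies c + rr + e = (1 + c)/m = (1 + 0.08) / 2.49 ≈ 0.433735.
With c = 0.08 and e = 0.0867, the statutory reserve ratio is 0.433735 − 0.08 − 0.0867 = 0.267035.

0.2670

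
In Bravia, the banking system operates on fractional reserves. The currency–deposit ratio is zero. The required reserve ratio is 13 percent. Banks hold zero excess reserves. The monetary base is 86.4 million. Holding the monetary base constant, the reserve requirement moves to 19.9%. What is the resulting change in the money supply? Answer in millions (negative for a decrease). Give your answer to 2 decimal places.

-230.44 million

Initially m₁ = 1 / (0.13) ≈ 7.69231, so M₁ = 7.69231 × 86.4 ≈ 664.6156 million.
After the change m₂ = 1 / (0.199) ≈ 5.02513, so M₂ = 5.02513 × 86.4 ≈ 434.1712 million.
ΔM = M₂ − M₁ = 434.1712 − 664.6156 = -230.4444 million.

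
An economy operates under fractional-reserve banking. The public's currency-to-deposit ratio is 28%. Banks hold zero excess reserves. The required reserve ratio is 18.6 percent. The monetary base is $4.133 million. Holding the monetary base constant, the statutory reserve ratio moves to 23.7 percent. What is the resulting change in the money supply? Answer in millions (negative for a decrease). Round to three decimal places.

-1.120 million

Initially m₁ = (1 + 0.28) / (0.186 + 0.28) ≈ 2.74678, so M₁ = 2.74678 × 4.133 ≈ 11.3524 million.
After the change m₂ = (1 + 0.28) / (0.237 + 0.28) ≈ 2.47582, so M₂ = 2.47582 × 4.133 ≈ 10.2326 million.
ΔM = M₂ − M₁ = 10.2326 − 11.3524 = -1.1198 million.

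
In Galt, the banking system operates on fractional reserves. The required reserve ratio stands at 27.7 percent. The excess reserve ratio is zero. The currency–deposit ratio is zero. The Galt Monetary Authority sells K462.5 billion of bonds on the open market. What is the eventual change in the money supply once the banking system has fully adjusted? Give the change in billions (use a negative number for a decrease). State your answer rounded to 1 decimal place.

-1669.7 billion

The simple money multiplier is m = 1/rr = 1/0.277 ≈ 3.61011.
An open-market sale reduces the monetary base by 462.5 billion, so ΔM = m × ΔMB = 3.61011 × (−462.5) ≈ -1669.6759 billion.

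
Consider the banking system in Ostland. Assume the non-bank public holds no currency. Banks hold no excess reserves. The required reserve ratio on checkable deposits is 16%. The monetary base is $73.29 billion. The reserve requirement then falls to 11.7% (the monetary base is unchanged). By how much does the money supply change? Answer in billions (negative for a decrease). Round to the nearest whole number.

$168 billion

Initially m₁ = 1 / (0.16) = 6.25, so M₁ = 6.25 × 73.29 = 458.0625 billion.
After the change m₂ = 1 / (0.117) ≈ 8.5470, so M₂ = 8.5470 × 73.29 ≈ 626.4096 billion.
ΔM = M₂ − M₁ = 626.4096 − 458.0625 = 168.3471 billion.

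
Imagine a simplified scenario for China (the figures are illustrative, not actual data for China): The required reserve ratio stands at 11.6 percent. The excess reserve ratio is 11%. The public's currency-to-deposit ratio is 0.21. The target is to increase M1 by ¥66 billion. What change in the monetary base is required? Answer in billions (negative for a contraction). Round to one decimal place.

The money multiplier is m = (1 + c) / (rr + e + c) = (1 + 0.21) / (0.116 + 0.11 + 0.21) ≈ 2.7752.
ΔMB = ΔM / m = (+66) / 2.7752 ≈ 23.7821 billion.

¥23.8 billion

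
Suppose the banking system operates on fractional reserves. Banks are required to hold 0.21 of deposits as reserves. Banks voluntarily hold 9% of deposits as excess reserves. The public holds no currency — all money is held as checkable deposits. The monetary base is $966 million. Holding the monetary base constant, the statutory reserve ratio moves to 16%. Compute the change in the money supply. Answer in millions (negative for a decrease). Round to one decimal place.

Initially m₁ = 1 / (0.21 + 0.09) ≈ 3.33333, so M₁ = 3.33333 × 966 ≈ 3219.9968 million.
After the change m₂ = 1 / (0.16 + 0.09) = 4, so M₂ = 4 × 966 = 3864 million.
ΔM = M₂ − M₁ = 3864 − 3219.9968 = 644.0032 million.

$644.0 million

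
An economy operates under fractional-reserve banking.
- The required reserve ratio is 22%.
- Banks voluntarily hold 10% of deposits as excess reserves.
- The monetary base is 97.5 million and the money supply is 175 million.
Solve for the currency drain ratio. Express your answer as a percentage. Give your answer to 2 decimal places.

Using m = M/MB = 175/97.5 ≈ 1.794872. From m = (1 + c)/(c + rr + e), rearranging gives 1 + c = m·(c + rr + e), so c·(1 − m) = m·(rr + e) − 1.
Hence c = [m·(rr + e) − 1]/(1 − m) = [1.794872 × (0.22 + 0.1) − 1] / (1 − 1.794872) ≈ 0.535484.

53.55%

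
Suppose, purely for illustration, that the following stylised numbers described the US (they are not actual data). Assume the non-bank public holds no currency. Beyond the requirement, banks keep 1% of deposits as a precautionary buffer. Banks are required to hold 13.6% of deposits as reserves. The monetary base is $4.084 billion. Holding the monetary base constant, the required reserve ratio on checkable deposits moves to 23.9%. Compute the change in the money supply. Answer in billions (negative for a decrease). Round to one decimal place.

-11.6 billion

Initially m₁ = 1 / (0.136 + 0.01) ≈ 6.8493, so M₁ = 6.8493 × 4.084 ≈ 27.9725 billion.
After the change m₂ = 1 / (0.239 + 0.01) ≈ 4.0161, so M₂ = 4.0161 × 4.084 ≈ 16.4018 billion.
ΔM = M₂ − M₁ = 16.4018 − 27.9725 = -11.5707 billion.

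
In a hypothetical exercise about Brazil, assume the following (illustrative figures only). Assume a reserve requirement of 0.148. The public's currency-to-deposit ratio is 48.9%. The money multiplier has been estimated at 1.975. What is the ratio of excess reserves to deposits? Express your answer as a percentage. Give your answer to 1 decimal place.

Using m = 1.975. Since m = (1 + c)/(c + rr + e), the denominator satisfies c + rr + e = (1 + c)/m = (1 + 0.489) / 1.975 ≈ 0.753924.
With c = 0.489 and rr = 0.148, the ratio of excess reserves to deposits is 0.753924 − 0.489 − 0.148 = 0.116924.

11.7%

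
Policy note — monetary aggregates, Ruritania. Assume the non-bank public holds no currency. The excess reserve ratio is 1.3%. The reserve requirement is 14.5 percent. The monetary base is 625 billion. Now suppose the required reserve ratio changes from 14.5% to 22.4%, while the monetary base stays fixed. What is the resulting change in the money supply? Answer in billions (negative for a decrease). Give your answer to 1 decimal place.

-1318.6 billion

Initially m₁ = 1 / (0.145 + 0.013) ≈ 6.32911, so M₁ = 6.32911 × 625 ≈ 3955.6937 billion.
After the change m₂ = 1 / (0.224 + 0.013) ≈ 4.21941, so M₂ = 4.21941 × 625 ≈ 2637.1312 billion.
ΔM = M₂ − M₁ = 2637.1312 − 3955.6937 = -1318.5625 billion.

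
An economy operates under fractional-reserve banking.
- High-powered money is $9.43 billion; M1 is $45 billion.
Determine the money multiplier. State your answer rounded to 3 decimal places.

4.772

The money multiplier is m = M / MB = 45 / 9.43 ≈ 4.77200.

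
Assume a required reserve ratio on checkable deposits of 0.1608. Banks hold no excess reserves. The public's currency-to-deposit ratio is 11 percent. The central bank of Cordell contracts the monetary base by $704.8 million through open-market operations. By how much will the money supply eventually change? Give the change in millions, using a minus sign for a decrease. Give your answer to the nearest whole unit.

The money multiplier is m = (1 + c) / (rr + c) = (1 + 0.11) / (0.1608 + 0.11) ≈ 4.0990.
The sale removes 704.8 million of base, so ΔM = m × ΔMB = 4.0990 × (−704.8) = -2888.9752 million.

-2889 million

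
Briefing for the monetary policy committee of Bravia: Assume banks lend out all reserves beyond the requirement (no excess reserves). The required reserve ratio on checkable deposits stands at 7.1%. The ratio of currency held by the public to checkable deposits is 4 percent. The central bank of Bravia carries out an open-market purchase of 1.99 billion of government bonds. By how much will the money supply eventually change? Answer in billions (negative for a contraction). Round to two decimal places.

18.65 billion

The money multiplier is m = (1 + c) / (rr + c) = (1 + 0.04) / (0.071 + 0.04) ≈ 9.3694.
The purchase adds 1.99 billion of base, so ΔM = m × ΔMB = 9.3694 × (+1.99) ≈ 18.6451 billion.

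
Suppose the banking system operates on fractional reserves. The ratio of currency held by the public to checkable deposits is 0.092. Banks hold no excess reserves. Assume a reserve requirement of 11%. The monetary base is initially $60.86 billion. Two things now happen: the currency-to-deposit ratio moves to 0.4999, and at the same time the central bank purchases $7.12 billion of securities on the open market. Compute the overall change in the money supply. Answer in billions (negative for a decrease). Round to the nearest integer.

-162 billion

Before: m₁ = (1 + 0.092) / (0.11 + 0.092) ≈ 5.4059, MB₁ = 60.86, so M₁ = 5.4059 × 60.86 ≈ 329.0031 billion.
After: m₂ = (1 + 0.4999) / (0.11 + 0.4999) ≈ 2.4593, MB₂ = 60.86 + 7.12 = 67.98, so M₂ = 2.4593 × 67.98 ≈ 167.1832 billion.
ΔM = M₂ − M₁ = 167.1832 − 329.0031 = -161.8199 billion.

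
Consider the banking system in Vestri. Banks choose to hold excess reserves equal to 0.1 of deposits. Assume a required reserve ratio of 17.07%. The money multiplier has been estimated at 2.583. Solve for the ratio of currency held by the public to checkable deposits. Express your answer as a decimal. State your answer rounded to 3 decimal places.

Using m = 2.583. From m = (1 + c)/(c + rr + e), rearranging gives 1 + c = m·(c + rr + e), so c·(1 − m) = m·(rr + e) − 1.
Hence c = [m·(rr + e) − 1]/(1 − m) = [2.583 × (0.1707 + 0.1) − 1] / (1 − 2.583) ≈ 0.190008.

0.190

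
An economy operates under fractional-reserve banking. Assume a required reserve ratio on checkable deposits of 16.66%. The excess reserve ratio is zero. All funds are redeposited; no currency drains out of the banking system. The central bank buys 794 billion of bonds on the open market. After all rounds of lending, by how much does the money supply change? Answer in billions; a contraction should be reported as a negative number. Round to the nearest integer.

The simple money multiplier is m = 1/rr = 1/0.1666 ≈ 6.0024.
An open-market purchase increases the monetary base by 794 billion, so ΔM = m × ΔMB = 6.0024 × 794 = 4765.9056 billion.

4766 billion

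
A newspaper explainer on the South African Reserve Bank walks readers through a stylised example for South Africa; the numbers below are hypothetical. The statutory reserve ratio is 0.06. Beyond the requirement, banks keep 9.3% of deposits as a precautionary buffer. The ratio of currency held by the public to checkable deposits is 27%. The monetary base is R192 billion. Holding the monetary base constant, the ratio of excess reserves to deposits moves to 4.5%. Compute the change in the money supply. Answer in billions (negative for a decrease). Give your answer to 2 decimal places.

R73.79 billion

Initially m₁ = (1 + 0.27) / (0.06 + 0.093 + 0.27) ≈ 3.002364, so M₁ = 3.002364 × 192 ≈ 576.4539 billion.
After the change m₂ = (1 + 0.27) / (0.06 + 0.045 + 0.27) ≈ 3.386667, so M₂ = 3.386667 × 192 ≈ 650.2401 billion.
ΔM = M₂ − M₁ = 650.2401 − 576.4539 = 73.7862 billion.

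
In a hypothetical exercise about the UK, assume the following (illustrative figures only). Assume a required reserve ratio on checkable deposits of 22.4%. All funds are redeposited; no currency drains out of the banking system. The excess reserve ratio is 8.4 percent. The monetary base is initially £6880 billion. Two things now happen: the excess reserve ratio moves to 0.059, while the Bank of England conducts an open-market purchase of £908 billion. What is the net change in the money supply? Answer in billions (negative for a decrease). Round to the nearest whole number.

Before: m₁ = 1 / (0.224 + 0.084) ≈ 3.24675, MB₁ = 6880, so M₁ = 3.24675 × 6880 = 22337.64 billion.
After: m₂ = 1 / (0.224 + 0.059) ≈ 3.53357, MB₂ = 6880 + 908 = 7788, so M₂ = 3.53357 × 7788 ≈ 27519.4432 billion.
ΔM = M₂ − M₁ = 27519.4432 − 22337.64 = 5181.8032 billion.

£5182 billion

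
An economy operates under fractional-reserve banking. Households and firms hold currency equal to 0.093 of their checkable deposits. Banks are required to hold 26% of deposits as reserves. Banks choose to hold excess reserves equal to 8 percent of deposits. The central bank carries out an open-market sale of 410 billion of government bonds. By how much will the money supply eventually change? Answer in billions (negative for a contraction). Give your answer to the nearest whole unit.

The money multiplier is m = (1 + c) / (rr + e + c) = (1 + 0.093) / (0.26 + 0.08 + 0.093) ≈ 2.5242.
The sale removes 410 billion of base, so ΔM = m × ΔMB = 2.5242 × (−410) = -1034.922 billion.

-1035 billion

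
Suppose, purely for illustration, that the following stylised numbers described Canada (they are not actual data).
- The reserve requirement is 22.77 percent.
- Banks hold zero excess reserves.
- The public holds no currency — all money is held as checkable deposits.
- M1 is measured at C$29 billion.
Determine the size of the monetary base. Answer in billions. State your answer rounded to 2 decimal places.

With no currency drain and no excess reserves, the money multiplier is m = 1/rr = 1/0.2277 ≈ 4.39174.
The monetary base is MB = M / m = 29 / 4.39174 ≈ 6.6033 billion.

C$6.60 billion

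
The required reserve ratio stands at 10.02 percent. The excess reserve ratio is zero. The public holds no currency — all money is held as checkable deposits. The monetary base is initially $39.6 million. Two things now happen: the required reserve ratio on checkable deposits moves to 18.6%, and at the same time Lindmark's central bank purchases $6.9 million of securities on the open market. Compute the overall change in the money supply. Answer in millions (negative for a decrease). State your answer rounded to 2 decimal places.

Before: m₁ = 1 / (0.1002) ≈ 9.98004, MB₁ = 39.6, so M₁ = 9.98004 × 39.6 ≈ 395.2096 million.
After: m₂ = 1 / (0.186) ≈ 5.37634, MB₂ = 39.6 + 6.9 = 46.5, so M₂ = 5.37634 × 46.5 ≈ 249.9998 million.
ΔM = M₂ − M₁ = 249.9998 − 395.2096 = -145.2098 million.

-145.21 million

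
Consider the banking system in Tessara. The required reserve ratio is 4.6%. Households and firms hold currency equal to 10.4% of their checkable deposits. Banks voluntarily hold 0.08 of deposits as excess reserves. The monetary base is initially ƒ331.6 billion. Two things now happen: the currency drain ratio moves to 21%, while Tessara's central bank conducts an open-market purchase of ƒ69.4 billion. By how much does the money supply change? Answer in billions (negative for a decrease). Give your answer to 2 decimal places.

-147.60 billion

Before: m₁ = (1 + 0.104) / (0.046 + 0.08 + 0.104) = 4.8, MB₁ = 331.6, so M₁ = 4.8 × 331.6 = 1591.68 billion.
After: m₂ = (1 + 0.21) / (0.046 + 0.08 + 0.21) ≈ 3.601190, MB₂ = 331.6 + 69.4 = 401, so M₂ = 3.601190 × 401 ≈ 1444.0772 billion.
ΔM = M₂ − M₁ = 1444.0772 − 1591.68 = -147.6028 billion.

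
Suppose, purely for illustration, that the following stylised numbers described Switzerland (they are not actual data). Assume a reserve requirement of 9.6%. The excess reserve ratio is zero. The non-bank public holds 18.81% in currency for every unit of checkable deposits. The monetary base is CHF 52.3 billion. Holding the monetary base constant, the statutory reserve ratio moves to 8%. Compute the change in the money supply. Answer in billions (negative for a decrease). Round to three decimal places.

Initially m₁ = (1 + 0.1881) / (0.096 + 0.1881) ≈ 4.181978, so M₁ = 4.181978 × 52.3 ≈ 218.7174 billion.
After the change m₂ = (1 + 0.1881) / (0.08 + 0.1881) ≈ 4.431555, so M₂ = 4.431555 × 52.3 ≈ 231.7703 billion.
ΔM = M₂ − M₁ = 231.7703 − 218.7174 = 13.0529 billion.

CHF 13.053 billion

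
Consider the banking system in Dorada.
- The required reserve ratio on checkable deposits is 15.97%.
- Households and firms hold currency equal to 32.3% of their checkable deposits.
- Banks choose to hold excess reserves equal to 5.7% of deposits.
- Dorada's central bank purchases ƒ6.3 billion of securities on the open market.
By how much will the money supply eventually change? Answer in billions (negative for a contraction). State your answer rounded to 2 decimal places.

ƒ15.44 billion

The money multiplier is m = (1 + c) / (rr + e + c) = (1 + 0.323) / (0.1597 + 0.057 + 0.323) ≈ 2.4514.
The purchase adds 6.3 billion of base, so ΔM = m × ΔMB = 2.4514 × (+6.3) ≈ 15.4438 billion.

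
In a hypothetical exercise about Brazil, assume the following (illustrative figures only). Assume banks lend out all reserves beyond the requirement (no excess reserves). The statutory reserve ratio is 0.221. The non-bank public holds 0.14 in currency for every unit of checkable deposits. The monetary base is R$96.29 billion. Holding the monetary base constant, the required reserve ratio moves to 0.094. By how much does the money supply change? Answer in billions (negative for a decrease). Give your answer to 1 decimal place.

Initially m₁ = (1 + 0.14) / (0.221 + 0.14) ≈ 3.1579, so M₁ = 3.1579 × 96.29 ≈ 304.0742 billion.
After the change m₂ = (1 + 0.14) / (0.094 + 0.14) ≈ 4.8718, so M₂ = 4.8718 × 96.29 ≈ 469.1056 billion.
ΔM = M₂ − M₁ = 469.1056 − 304.0742 = 165.0314 billion.

R$165.0 billion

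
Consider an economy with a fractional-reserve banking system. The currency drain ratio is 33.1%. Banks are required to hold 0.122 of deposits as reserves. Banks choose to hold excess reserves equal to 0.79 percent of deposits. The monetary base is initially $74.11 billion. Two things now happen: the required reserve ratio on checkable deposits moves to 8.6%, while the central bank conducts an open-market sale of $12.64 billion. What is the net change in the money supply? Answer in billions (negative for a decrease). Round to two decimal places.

-21.46 billion

Before: m₁ = (1 + 0.331) / (0.122 + 0.0079 + 0.331) ≈ 2.88783, MB₁ = 74.11, so M₁ = 2.88783 × 74.11 ≈ 214.0171 billion.
After: m₂ = (1 + 0.331) / (0.086 + 0.0079 + 0.331) ≈ 3.13250, MB₂ = 74.11 − 12.64 = 61.47, so M₂ = 3.13250 × 61.47 ≈ 192.5548 billion.
ΔM = M₂ − M₁ = 192.5548 − 214.0171 = -21.4623 billion.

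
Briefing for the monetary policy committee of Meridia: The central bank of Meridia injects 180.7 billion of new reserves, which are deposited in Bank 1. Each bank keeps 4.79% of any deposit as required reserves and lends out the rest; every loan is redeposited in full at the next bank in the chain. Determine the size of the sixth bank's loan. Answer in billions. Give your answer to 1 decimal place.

Each bank lends a fraction (1 − rr) = 0.9521 of the deposit it receives, so Bank 6 receives 180.7·0.9521^5 and lends 180.7·0.9521^6 ≈ 134.6026 billion.

134.6 billion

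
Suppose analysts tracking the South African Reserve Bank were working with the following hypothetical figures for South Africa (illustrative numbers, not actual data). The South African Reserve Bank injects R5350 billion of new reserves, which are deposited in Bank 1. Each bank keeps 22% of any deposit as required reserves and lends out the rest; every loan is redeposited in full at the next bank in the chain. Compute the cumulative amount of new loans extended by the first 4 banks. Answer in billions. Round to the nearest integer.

R11947 billion

Bank i lends (1 − rr)^i of the original deposit: Bank 1 lends 5350·0.7800 = 4173.0000, Bank 2 lends 5350·0.7800² = 3254.9400, and so on.
Summing a geometric series: total = 5350·[0.7800·(1 − 0.7800^4) / (1 − 0.7800)] ≈ 11947.0987 billion.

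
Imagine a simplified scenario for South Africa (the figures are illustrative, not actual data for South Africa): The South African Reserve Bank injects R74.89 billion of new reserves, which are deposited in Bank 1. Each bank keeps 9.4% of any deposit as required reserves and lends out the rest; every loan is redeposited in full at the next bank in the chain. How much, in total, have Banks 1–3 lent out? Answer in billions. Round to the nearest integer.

R185 billion

Bank i lends (1 − rr)^i of the original deposit: Bank 1 lends 74.89·0.9060 ≈ 67.8503, Bank 2 lends 74.89·0.9060² ≈ 61.4724, and so on.
Summing a geometric series: total = 74.89·[0.9060·(1 − 0.9060^3) / (1 − 0.9060)] ≈ 185.0167 billion.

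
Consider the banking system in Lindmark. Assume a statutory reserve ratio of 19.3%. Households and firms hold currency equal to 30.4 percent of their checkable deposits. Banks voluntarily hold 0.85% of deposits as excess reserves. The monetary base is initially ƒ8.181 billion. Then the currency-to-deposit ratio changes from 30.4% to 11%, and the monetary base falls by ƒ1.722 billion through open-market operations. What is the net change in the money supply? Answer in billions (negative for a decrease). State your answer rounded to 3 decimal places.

ƒ1.912 billion

Before: m₁ = (1 + 0.304) / (0.193 + 0.0085 + 0.304) ≈ 2.57962, MB₁ = 8.181, so M₁ = 2.57962 × 8.181 ≈ 21.1039 billion.
After: m₂ = (1 + 0.11) / (0.193 + 0.0085 + 0.11) ≈ 3.56340, MB₂ = 8.181 − 1.722 = 6.459, so M₂ = 3.56340 × 6.459 ≈ 23.016 billion.
ΔM = M₂ − M₁ = 23.016 − 21.1039 = 1.9121 billion.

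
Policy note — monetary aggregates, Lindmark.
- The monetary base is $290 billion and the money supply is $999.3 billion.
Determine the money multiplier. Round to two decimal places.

3.45

The money multiplier is m = M / MB = 999.3 / 290 ≈ 3.44586.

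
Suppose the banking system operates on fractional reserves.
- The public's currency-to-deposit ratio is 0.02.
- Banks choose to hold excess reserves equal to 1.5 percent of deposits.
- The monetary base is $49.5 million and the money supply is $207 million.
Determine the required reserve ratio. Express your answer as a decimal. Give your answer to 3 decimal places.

0.209

Using m = M/MB = 207/49.5 ≈ 4.181818. Since m = (1 + c)/(c + rr + e), the denominator satisfies c + rr + e = (1 + c)/m = (1 + 0.02) / 4.181818 ≈ 0.243913.
With c = 0.02 and e = 0.015, the required reserve ratio is 0.243913 − 0.02 − 0.015 = 0.208913.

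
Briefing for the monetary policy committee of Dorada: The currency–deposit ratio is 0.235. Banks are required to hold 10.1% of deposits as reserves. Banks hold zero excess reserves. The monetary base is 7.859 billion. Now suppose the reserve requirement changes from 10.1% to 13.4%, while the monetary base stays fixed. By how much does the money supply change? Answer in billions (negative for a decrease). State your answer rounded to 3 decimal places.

Initially m₁ = (1 + 0.235) / (0.101 + 0.235) ≈ 3.67560, so M₁ = 3.67560 × 7.859 ≈ 28.8865 billion.
After the change m₂ = (1 + 0.235) / (0.134 + 0.235) ≈ 3.34688, so M₂ = 3.34688 × 7.859 ≈ 26.3031 billion.
ΔM = M₂ − M₁ = 26.3031 − 28.8865 = -2.5834 billion.

-2.583 billion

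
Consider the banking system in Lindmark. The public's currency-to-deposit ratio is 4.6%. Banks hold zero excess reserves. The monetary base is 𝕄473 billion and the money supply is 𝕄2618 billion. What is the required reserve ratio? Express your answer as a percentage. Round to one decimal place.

Using m = M/MB = 2618/473 ≈ 5.534884. Since m = (1 + c)/(c + rr + e), the denominator satisfies c + rr + e = (1 + c)/m = (1 + 0.046) / 5.534884 ≈ 0.188983.
With c = 0.046 and e = 0, the required reserve ratio is 0.188983 − 0.046 − 0 = 0.142983.

14.3%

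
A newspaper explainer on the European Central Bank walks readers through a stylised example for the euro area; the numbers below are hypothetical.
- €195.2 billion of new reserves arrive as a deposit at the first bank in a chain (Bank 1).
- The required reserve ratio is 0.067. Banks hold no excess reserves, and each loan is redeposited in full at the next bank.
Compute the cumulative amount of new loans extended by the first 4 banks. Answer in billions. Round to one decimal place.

Bank i lends (1 − rr)^i of the original deposit: Bank 1 lends 195.2·0.9330 = 182.1216, Bank 2 lends 195.2·0.9330² ≈ 169.9195, and so on.
Summing a geometric series: total = 195.2·[0.9330·(1 − 0.9330^4) / (1 − 0.9330)] ≈ 658.4889 billion.

€658.5 billion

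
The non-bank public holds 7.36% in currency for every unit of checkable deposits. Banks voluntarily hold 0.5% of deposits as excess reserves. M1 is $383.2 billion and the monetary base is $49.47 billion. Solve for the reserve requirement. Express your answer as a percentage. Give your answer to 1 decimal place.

6.0%

Using m = M/MB = 383.2/49.47 ≈ 7.746109. Since m = (1 + c)/(c + rr + e), the denominator satisfies c + rr + e = (1 + c)/m = (1 + 0.0736) / 7.746109 ≈ 0.138599.
With c = 0.0736 and e = 0.005, the reserve requirement is 0.138599 − 0.0736 − 0.005 = 0.059999.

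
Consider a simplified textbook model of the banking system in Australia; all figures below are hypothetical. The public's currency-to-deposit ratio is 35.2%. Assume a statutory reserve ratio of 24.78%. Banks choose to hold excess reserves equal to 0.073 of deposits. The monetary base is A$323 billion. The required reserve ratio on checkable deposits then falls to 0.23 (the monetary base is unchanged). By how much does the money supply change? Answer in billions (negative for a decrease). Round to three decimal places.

Initially m₁ = (1 + 0.352) / (0.2478 + 0.073 + 0.352) ≈ 2.0095125, so M₁ = 2.0095125 × 323 ≈ 649.0725 billion.
After the change m₂ = (1 + 0.352) / (0.23 + 0.073 + 0.352) ≈ 2.0641221, so M₂ = 2.0641221 × 323 ≈ 666.7114 billion.
ΔM = M₂ − M₁ = 666.7114 − 649.0725 = 17.6389 billion.

A$17.639 billion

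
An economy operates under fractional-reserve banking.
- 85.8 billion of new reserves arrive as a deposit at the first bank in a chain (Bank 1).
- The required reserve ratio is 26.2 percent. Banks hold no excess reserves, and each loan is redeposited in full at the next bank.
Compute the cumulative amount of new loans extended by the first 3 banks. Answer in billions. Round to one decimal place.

Bank i lends (1 − rr)^i of the original deposit: Bank 1 lends 85.8·0.7380 = 63.3204, Bank 2 lends 85.8·0.7380² ≈ 46.7305, and so on.
Summing a geometric series: total = 85.8·[0.7380·(1 − 0.7380^3) / (1 − 0.7380)] ≈ 144.5379 billion.

144.5 billion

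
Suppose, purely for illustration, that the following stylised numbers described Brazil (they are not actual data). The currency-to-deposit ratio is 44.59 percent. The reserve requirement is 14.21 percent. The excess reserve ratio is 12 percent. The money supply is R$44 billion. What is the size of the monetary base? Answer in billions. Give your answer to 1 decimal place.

R$21.5 billion

The money multiplier is m = (1 + c) / (rr + e + c) = (1 + 0.4459) / (0.1421 + 0.12 + 0.4459) ≈ 2.0422.
MB = M / m = 44 / 2.0422 ≈ 21.5454 billion.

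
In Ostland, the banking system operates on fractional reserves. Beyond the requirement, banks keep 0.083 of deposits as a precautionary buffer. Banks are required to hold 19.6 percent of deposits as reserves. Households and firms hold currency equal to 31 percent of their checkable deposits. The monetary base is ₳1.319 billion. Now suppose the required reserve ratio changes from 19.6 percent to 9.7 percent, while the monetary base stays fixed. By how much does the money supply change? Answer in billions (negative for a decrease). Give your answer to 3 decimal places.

Initially m₁ = (1 + 0.31) / (0.196 + 0.083 + 0.31) ≈ 2.22411, so M₁ = 2.22411 × 1.319 ≈ 2.9336 billion.
After the change m₂ = (1 + 0.31) / (0.097 + 0.083 + 0.31) ≈ 2.67347, so M₂ = 2.67347 × 1.319 ≈ 3.5263 billion.
ΔM = M₂ − M₁ = 3.5263 − 2.9336 = 0.5927 billion.

₳0.593 billion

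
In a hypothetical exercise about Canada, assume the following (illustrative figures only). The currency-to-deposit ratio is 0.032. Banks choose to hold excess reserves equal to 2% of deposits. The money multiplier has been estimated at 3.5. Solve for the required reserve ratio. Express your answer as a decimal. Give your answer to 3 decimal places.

0.243

Using m = 3.5. Since m = (1 + c)/(c + rr + e), the denominator satisfies c + rr + e = (1 + c)/m = (1 + 0.032) / 3.5 ≈ 0.294857.
With c = 0.032 and e = 0.02, the required reserve ratio is 0.294857 − 0.032 − 0.02 = 0.242857.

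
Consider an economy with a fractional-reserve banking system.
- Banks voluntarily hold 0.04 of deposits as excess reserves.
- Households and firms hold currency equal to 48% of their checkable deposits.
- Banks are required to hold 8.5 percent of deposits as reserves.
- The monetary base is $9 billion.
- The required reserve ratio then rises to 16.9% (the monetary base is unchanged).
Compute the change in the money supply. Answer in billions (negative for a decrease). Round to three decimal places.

-2.684 billion

Initially m₁ = (1 + 0.48) / (0.085 + 0.04 + 0.48) ≈ 2.44628, so M₁ = 2.44628 × 9 ≈ 22.0165 billion.
After the change m₂ = (1 + 0.48) / (0.169 + 0.04 + 0.48) ≈ 2.14804, so M₂ = 2.14804 × 9 ≈ 19.3324 billion.
ΔM = M₂ − M₁ = 19.3324 − 22.0165 = -2.6841 billion.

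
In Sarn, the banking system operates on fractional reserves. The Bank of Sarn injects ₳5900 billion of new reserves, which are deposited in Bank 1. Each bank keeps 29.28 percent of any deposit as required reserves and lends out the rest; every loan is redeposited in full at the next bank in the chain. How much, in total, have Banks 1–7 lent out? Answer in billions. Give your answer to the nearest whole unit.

Bank i lends (1 − rr)^i of the original deposit: Bank 1 lends 5900·0.7072 = 4172.4800, Bank 2 lends 5900·0.7072² ≈ 2950.7779, and so on.
Summing a geometric series: total = 5900·[0.7072·(1 − 0.7072^7) / (1 − 0.7072)] ≈ 12989.5523 billion.

₳12990 billion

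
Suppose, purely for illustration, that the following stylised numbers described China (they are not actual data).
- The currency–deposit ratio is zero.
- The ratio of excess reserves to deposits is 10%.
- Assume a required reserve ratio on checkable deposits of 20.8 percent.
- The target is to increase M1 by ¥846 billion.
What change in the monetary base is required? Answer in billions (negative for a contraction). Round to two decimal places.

¥260.57 billion

The money multiplier is m = 1 / (rr + e) = 1 / (0.208 + 0.1) ≈ 3.246753.
ΔMB = ΔM / m = (+846) / 3.246753 ≈ 260.568 billion.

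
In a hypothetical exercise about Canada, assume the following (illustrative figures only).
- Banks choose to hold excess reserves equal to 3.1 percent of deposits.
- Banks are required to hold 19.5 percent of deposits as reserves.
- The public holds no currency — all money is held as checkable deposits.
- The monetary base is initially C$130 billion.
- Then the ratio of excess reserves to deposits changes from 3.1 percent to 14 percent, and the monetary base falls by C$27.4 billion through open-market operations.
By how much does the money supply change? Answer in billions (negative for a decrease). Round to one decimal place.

-269.0 billion

Before: m₁ = 1 / (0.195 + 0.031) ≈ 4.42478, MB₁ = 130, so M₁ = 4.42478 × 130 = 575.2214 billion.
After: m₂ = 1 / (0.195 + 0.14) ≈ 2.98507, MB₂ = 130 − 27.4 = 102.6, so M₂ = 2.98507 × 102.6 ≈ 306.2682 billion.
ΔM = M₂ − M₁ = 306.2682 − 575.2214 = -268.9532 billion.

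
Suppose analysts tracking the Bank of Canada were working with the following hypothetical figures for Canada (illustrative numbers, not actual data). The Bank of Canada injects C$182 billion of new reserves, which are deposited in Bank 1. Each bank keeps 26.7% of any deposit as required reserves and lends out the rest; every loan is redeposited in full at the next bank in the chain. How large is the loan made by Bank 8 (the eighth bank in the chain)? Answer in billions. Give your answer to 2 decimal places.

C$15.17 billion

Each bank lends a fraction (1 − rr) = 0.7330 of the deposit it receives, so Bank 8 receives 182·0.7330^7 and lends 182·0.7330^8 ≈ 15.1671 billion.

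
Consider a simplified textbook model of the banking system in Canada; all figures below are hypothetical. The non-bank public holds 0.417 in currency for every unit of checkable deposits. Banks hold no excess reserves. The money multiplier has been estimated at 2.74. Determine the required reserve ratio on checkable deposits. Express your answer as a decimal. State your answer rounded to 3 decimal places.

0.100

Using m = 2.74. Since m = (1 + c)/(c + rr + e), the denominator satisfies c + rr + e = (1 + c)/m = (1 + 0.417) / 2.74 ≈ 0.517153.
With c = 0.417 and e = 0, the required reserve ratio on checkable deposits is 0.517153 − 0.417 − 0 = 0.100153.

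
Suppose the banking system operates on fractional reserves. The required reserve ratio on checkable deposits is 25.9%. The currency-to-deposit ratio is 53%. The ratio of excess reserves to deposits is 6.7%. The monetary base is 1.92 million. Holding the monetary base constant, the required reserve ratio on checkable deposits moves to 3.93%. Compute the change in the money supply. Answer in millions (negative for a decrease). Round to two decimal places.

1.18 million

Initially m₁ = (1 + 0.53) / (0.259 + 0.067 + 0.53) ≈ 1.7874, so M₁ = 1.7874 × 1.92 ≈ 3.4318 million.
After the change m₂ = (1 + 0.53) / (0.0393 + 0.067 + 0.53) ≈ 2.4045, so M₂ = 2.4045 × 1.92 ≈ 4.6166 million.
ΔM = M₂ − M₁ = 4.6166 − 3.4318 = 1.1848 million.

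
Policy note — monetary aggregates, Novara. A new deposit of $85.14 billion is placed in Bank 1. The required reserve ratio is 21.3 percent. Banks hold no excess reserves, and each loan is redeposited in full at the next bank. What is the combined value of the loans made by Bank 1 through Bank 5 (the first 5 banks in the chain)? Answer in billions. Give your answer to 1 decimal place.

$219.6 billion

Bank i lends (1 − rr)^i of the original deposit: Bank 1 lends 85.14·0.7870 ≈ 67.0052, Bank 2 lends 85.14·0.7870² ≈ 52.7331, and so on.
Summing a geometric series: total = 85.14·[0.7870·(1 − 0.7870^5) / (1 − 0.7870)] ≈ 219.6048 billion.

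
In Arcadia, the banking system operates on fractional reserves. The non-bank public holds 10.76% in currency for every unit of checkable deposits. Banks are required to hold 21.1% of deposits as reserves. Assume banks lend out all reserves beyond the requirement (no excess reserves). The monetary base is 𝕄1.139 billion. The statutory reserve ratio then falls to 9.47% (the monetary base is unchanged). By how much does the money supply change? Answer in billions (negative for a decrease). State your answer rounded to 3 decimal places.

Initially m₁ = (1 + 0.1076) / (0.211 + 0.1076) ≈ 3.47646, so M₁ = 3.47646 × 1.139 ≈ 3.9597 billion.
After the change m₂ = (1 + 0.1076) / (0.0947 + 0.1076) ≈ 5.47504, so M₂ = 5.47504 × 1.139 ≈ 6.2361 billion.
ΔM = M₂ − M₁ = 6.2361 − 3.9597 = 2.2764 billion.

𝕄2.276 billion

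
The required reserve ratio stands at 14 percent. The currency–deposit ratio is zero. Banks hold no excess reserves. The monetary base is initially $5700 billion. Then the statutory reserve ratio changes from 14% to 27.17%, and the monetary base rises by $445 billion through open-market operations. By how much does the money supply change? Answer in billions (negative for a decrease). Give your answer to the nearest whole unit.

Before: m₁ = 1 / (0.14) ≈ 7.14286, MB₁ = 5700, so M₁ = 7.14286 × 5700 = 40714.302 billion.
After: m₂ = 1 / (0.2717) ≈ 3.68053, MB₂ = 5700 + 445 = 6145, so M₂ = 3.68053 × 6145 ≈ 22616.8569 billion.
ΔM = M₂ − M₁ = 22616.8569 − 40714.302 = -18097.4451 billion.

-18097 billion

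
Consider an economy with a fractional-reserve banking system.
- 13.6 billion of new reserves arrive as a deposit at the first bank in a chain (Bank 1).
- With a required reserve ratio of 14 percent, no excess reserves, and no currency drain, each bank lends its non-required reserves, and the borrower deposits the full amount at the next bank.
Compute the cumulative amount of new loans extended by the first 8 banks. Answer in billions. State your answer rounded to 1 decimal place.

Bank i lends (1 − rr)^i of the original deposit: Bank 1 lends 13.6·0.8600 = 11.6960, Bank 2 lends 13.6·0.8600² ≈ 10.0586, and so on.
Summing a geometric series: total = 13.6·[0.8600·(1 − 0.8600^8) / (1 − 0.8600)] ≈ 58.5453 billion.

58.5 billion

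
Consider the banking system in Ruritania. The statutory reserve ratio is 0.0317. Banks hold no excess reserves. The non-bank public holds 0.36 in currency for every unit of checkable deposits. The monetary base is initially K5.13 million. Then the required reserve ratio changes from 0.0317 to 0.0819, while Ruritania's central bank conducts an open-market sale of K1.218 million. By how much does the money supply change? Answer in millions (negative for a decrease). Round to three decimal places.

-5.772 million

Before: m₁ = (1 + 0.36) / (0.0317 + 0.36) ≈ 3.47204, MB₁ = 5.13, so M₁ = 3.47204 × 5.13 ≈ 17.8116 million.
After: m₂ = (1 + 0.36) / (0.0819 + 0.36) ≈ 3.07762, MB₂ = 5.13 − 1.218 = 3.912, so M₂ = 3.07762 × 3.912 ≈ 12.0396 million.
ΔM = M₂ − M₁ = 12.0396 − 17.8116 = -5.772 million.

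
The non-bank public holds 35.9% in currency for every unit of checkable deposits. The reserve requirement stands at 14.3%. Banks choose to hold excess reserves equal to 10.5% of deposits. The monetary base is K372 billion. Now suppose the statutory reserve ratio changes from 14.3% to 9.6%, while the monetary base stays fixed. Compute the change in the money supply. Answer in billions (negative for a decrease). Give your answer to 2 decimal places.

K69.90 billion

Initially m₁ = (1 + 0.359) / (0.143 + 0.105 + 0.359) ≈ 2.238880, so M₁ = 2.238880 × 372 ≈ 832.8634 billion.
After the change m₂ = (1 + 0.359) / (0.096 + 0.105 + 0.359) ≈ 2.426786, so M₂ = 2.426786 × 372 ≈ 902.7644 billion.
ΔM = M₂ − M₁ = 902.7644 − 832.8634 = 69.901 billion.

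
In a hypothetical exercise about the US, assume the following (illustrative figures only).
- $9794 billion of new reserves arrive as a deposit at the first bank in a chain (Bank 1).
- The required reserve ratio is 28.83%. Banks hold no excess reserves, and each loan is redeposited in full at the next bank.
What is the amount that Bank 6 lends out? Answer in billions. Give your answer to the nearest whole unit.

$1273 billion

Each bank lends a fraction (1 − rr) = 0.7117 of the deposit it receives, so Bank 6 receives 9794·0.7117^5 and lends 9794·0.7117^6 ≈ 1272.7465 billion.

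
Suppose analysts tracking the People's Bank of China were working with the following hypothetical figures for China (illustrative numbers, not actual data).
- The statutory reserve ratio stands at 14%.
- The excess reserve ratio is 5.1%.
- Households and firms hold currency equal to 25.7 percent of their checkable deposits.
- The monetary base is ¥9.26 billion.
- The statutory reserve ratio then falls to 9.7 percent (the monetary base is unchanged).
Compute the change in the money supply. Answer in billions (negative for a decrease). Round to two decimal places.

¥2.76 billion

Initially m₁ = (1 + 0.257) / (0.14 + 0.051 + 0.257) ≈ 2.8058, so M₁ = 2.8058 × 9.26 ≈ 25.9817 billion.
After the change m₂ = (1 + 0.257) / (0.097 + 0.051 + 0.257) ≈ 3.1037, so M₂ = 3.1037 × 9.26 ≈ 28.7403 billion.
ΔM = M₂ − M₁ = 28.7403 − 25.9817 = 2.7586 billion.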